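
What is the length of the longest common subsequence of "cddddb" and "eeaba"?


LCS of "cddddb" and "eeaba"
DP table:
           e    e    a    b    a
      0    0    0    0    0    0
  c   0    0    0    0    0    0
  d   0    0    0    0    0    0
  d   0    0    0    0    0    0
  d   0    0    0    0    0    0
  d   0    0    0    0    0    0
  b   0    0    0    0    1    1
LCS length = dp[6][5] = 1

1


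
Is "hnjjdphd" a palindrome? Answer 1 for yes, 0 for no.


Input: hnjjdphd
Reversed: dhpdjjnh
  Compare pos 0 ('h') with pos 7 ('d'): MISMATCH
  Compare pos 1 ('n') with pos 6 ('h'): MISMATCH
  Compare pos 2 ('j') with pos 5 ('p'): MISMATCH
  Compare pos 3 ('j') with pos 4 ('d'): MISMATCH
Result: not a palindrome

0


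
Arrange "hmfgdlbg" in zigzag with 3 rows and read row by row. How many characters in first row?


Zigzag "hmfgdlbg" into 3 rows:
Placing characters:
  'h' => row 0
  'm' => row 1
  'f' => row 2
  'g' => row 1
  'd' => row 0
  'l' => row 1
  'b' => row 2
  'g' => row 1
Rows:
  Row 0: "hd"
  Row 1: "mglg"
  Row 2: "fb"
First row length: 2

2


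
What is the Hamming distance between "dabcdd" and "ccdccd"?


Comparing "dabcdd" and "ccdccd" position by position:
  Position 0: 'd' vs 'c' => differ
  Position 1: 'a' vs 'c' => differ
  Position 2: 'b' vs 'd' => differ
  Position 3: 'c' vs 'c' => same
  Position 4: 'd' vs 'c' => differ
  Position 5: 'd' vs 'd' => same
Total differences (Hamming distance): 4

4


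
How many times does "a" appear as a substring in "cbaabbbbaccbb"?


Searching for "a" in "cbaabbbbaccbb"
Scanning each position:
  Position 0: "c" => no
  Position 1: "b" => no
  Position 2: "a" => MATCH
  Position 3: "a" => MATCH
  Position 4: "b" => no
  Position 5: "b" => no
  Position 6: "b" => no
  Position 7: "b" => no
  Position 8: "a" => MATCH
  Position 9: "c" => no
  Position 10: "c" => no
  Position 11: "b" => no
  Position 12: "b" => no
Total occurrences: 3

3


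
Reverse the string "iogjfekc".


Input: iogjfekc
Reading characters right to left:
  Position 7: 'c'
  Position 6: 'k'
  Position 5: 'e'
  Position 4: 'f'
  Position 3: 'j'
  Position 2: 'g'
  Position 1: 'o'
  Position 0: 'i'
Reversed: ckefjgoi

ckefjgoi


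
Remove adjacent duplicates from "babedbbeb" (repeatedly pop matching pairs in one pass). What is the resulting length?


Input: babedbbeb
Stack-based adjacent duplicate removal:
  Read 'b': push. Stack: b
  Read 'a': push. Stack: ba
  Read 'b': push. Stack: bab
  Read 'e': push. Stack: babe
  Read 'd': push. Stack: babed
  Read 'b': push. Stack: babedb
  Read 'b': matches stack top 'b' => pop. Stack: babed
  Read 'e': push. Stack: babede
  Read 'b': push. Stack: babedeb
Final stack: "babedeb" (length 7)

7


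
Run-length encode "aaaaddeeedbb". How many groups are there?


Input: aaaaddeeedbb
Scanning for consecutive runs:
  Group 1: 'a' x 4 (positions 0-3)
  Group 2: 'd' x 2 (positions 4-5)
  Group 3: 'e' x 3 (positions 6-8)
  Group 4: 'd' x 1 (positions 9-9)
  Group 5: 'b' x 2 (positions 10-11)
Total groups: 5

5


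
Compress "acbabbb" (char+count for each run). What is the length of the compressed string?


Input: acbabbb
Runs:
  'a' x 1 => "a1"
  'c' x 1 => "c1"
  'b' x 1 => "b1"
  'a' x 1 => "a1"
  'b' x 3 => "b3"
Compressed: "a1c1b1a1b3"
Compressed length: 10

10


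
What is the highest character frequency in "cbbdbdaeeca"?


Input: cbbdbdaeeca
Character counts:
  'a': 2
  'b': 3
  'c': 2
  'd': 2
  'e': 2
Maximum frequency: 3

3


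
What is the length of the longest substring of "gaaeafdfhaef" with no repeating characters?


Input: "gaaeafdfhaef"
Sliding window (track last position of each char):
  Position 0 ('g'): window [0,0] length 1 -- new best
  Position 1 ('a'): window [0,1] length 2 -- new best
  Position 2 ('a'): repeat (last at 1), move window start to 2
  Position 2 ('a'): window [2,2] length 1
  Position 3 ('e'): window [2,3] length 2
  Position 4 ('a'): repeat (last at 2), move window start to 3
  Position 4 ('a'): window [3,4] length 2
  Position 5 ('f'): window [3,5] length 3 -- new best
  Position 6 ('d'): window [3,6] length 4 -- new best
  Position 7 ('f'): repeat (last at 5), move window start to 6
  Position 7 ('f'): window [6,7] length 2
  Position 8 ('h'): window [6,8] length 3
  Position 9 ('a'): window [6,9] length 4
  Position 10 ('e'): window [6,10] length 5 -- new best
  Position 11 ('f'): repeat (last at 7), move window start to 8
  Position 11 ('f'): window [8,11] length 4
Longest substring with no repeats: "dfhae" with length 5

5


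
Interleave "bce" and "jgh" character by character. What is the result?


Interleaving "bce" and "jgh":
  Position 0: 'b' from first, 'j' from second => "bj"
  Position 1: 'c' from first, 'g' from second => "cg"
  Position 2: 'e' from first, 'h' from second => "eh"
Result: bjcgeh

bjcgeh


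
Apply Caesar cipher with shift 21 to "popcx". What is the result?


Caesar cipher: shift "popcx" by 21
  'p' (pos 15) + 21 = pos 10 = 'k'
  'o' (pos 14) + 21 = pos 9 = 'j'
  'p' (pos 15) + 21 = pos 10 = 'k'
  'c' (pos 2) + 21 = pos 23 = 'x'
  'x' (pos 23) + 21 = pos 18 = 's'
Result: kjkxs

kjkxs


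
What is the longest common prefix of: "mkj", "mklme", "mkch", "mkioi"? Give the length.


Words: mkj, mklme, mkch, mkioi
  Position 0: all 'm' => match
  Position 1: all 'k' => match
  Position 2: ('j', 'l', 'c', 'i') => mismatch, stop
LCP = "mk" (length 2)

2


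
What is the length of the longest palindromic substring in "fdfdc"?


Input: "fdfdc"
Checking substrings for palindromes:
  [0:3] "fdf" (len 3) => palindrome
  [1:4] "dfd" (len 3) => palindrome
Longest palindromic substring: "fdf" with length 3

3


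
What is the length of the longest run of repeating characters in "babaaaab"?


Input: "babaaaab"
Scanning for longest run:
  Position 1 ('a'): new char, reset run to 1
  Position 2 ('b'): new char, reset run to 1
  Position 3 ('a'): new char, reset run to 1
  Position 4 ('a'): continues run of 'a', length=2
  Position 5 ('a'): continues run of 'a', length=3
  Position 6 ('a'): continues run of 'a', length=4
  Position 7 ('b'): new char, reset run to 1
Longest run: 'a' with length 4

4


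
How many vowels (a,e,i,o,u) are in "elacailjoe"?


Input: elacailjoe
Checking each character:
  'e' at position 0: vowel (running total: 1)
  'l' at position 1: consonant
  'a' at position 2: vowel (running total: 2)
  'c' at position 3: consonant
  'a' at position 4: vowel (running total: 3)
  'i' at position 5: vowel (running total: 4)
  'l' at position 6: consonant
  'j' at position 7: consonant
  'o' at position 8: vowel (running total: 5)
  'e' at position 9: vowel (running total: 6)
Total vowels: 6

6


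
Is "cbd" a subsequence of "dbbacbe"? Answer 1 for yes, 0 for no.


Check if "cbd" is a subsequence of "dbbacbe"
Greedy scan:
  Position 0 ('d'): no match needed
  Position 1 ('b'): no match needed
  Position 2 ('b'): no match needed
  Position 3 ('a'): no match needed
  Position 4 ('c'): matches sub[0] = 'c'
  Position 5 ('b'): matches sub[1] = 'b'
  Position 6 ('e'): no match needed
Only matched 2/3 characters => not a subsequence

0


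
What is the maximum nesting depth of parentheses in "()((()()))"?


Input: "()((()()))"
Tracking depth:
  Position 0 '(': depth becomes 1
  Position 1 ')': depth becomes 0
  Position 2 '(': depth becomes 1
  Position 3 '(': depth becomes 2
  Position 4 '(': depth becomes 3
  Position 5 ')': depth becomes 2
  Position 6 '(': depth becomes 3
  Position 7 ')': depth becomes 2
  Position 8 ')': depth becomes 1
  Position 9 ')': depth becomes 0
Maximum depth reached: 3

3


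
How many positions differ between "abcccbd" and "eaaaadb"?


Comparing "abcccbd" and "eaaaadb" position by position:
  Position 0: 'a' vs 'e' => DIFFER
  Position 1: 'b' vs 'a' => DIFFER
  Position 2: 'c' vs 'a' => DIFFER
  Position 3: 'c' vs 'a' => DIFFER
  Position 4: 'c' vs 'a' => DIFFER
  Position 5: 'b' vs 'd' => DIFFER
  Position 6: 'd' vs 'b' => DIFFER
Positions that differ: 7

7


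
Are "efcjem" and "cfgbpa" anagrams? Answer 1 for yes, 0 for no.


Strings: "efcjem", "cfgbpa"
Sorted first:  ceefjm
Sorted second: abcfgp
Differ at position 0: 'c' vs 'a' => not anagrams

0


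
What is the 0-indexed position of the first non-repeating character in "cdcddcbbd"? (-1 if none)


Input: cdcddcbbd
Character frequencies:
  'b': 2
  'c': 3
  'd': 4
Scanning left to right for freq == 1:
  Position 0 ('c'): freq=3, skip
  Position 1 ('d'): freq=4, skip
  Position 2 ('c'): freq=3, skip
  Position 3 ('d'): freq=4, skip
  Position 4 ('d'): freq=4, skip
  Position 5 ('c'): freq=3, skip
  Position 6 ('b'): freq=2, skip
  Position 7 ('b'): freq=2, skip
  Position 8 ('d'): freq=4, skip
  No unique character found => answer = -1

-1


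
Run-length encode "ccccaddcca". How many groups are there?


Input: ccccaddcca
Scanning for consecutive runs:
  Group 1: 'c' x 4 (positions 0-3)
  Group 2: 'a' x 1 (positions 4-4)
  Group 3: 'd' x 2 (positions 5-6)
  Group 4: 'c' x 2 (positions 7-8)
  Group 5: 'a' x 1 (positions 9-9)
Total groups: 5

5


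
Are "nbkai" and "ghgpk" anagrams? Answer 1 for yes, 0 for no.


Strings: "nbkai", "ghgpk"
Sorted first:  abikn
Sorted second: gghkp
Differ at position 0: 'a' vs 'g' => not anagrams

0


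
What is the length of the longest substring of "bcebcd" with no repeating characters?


Input: "bcebcd"
Sliding window (track last position of each char):
  Position 0 ('b'): window [0,0] length 1 -- new best
  Position 1 ('c'): window [0,1] length 2 -- new best
  Position 2 ('e'): window [0,2] length 3 -- new best
  Position 3 ('b'): repeat (last at 0), move window start to 1
  Position 3 ('b'): window [1,3] length 3
  Position 4 ('c'): repeat (last at 1), move window start to 2
  Position 4 ('c'): window [2,4] length 3
  Position 5 ('d'): window [2,5] length 4 -- new best
Longest substring with no repeats: "ebcd" with length 4

4


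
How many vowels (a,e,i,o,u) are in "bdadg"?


Input: bdadg
Checking each character:
  'b' at position 0: consonant
  'd' at position 1: consonant
  'a' at position 2: vowel (running total: 1)
  'd' at position 3: consonant
  'g' at position 4: consonant
Total vowels: 1

1


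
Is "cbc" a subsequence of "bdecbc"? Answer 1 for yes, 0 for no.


Check if "cbc" is a subsequence of "bdecbc"
Greedy scan:
  Position 0 ('b'): no match needed
  Position 1 ('d'): no match needed
  Position 2 ('e'): no match needed
  Position 3 ('c'): matches sub[0] = 'c'
  Position 4 ('b'): matches sub[1] = 'b'
  Position 5 ('c'): matches sub[2] = 'c'
All 3 characters matched => is a subsequence

1


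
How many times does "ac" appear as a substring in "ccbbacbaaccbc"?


Searching for "ac" in "ccbbacbaaccbc"
Scanning each position:
  Position 0: "cc" => no
  Position 1: "cb" => no
  Position 2: "bb" => no
  Position 3: "ba" => no
  Position 4: "ac" => MATCH
  Position 5: "cb" => no
  Position 6: "ba" => no
  Position 7: "aa" => no
  Position 8: "ac" => MATCH
  Position 9: "cc" => no
  Position 10: "cb" => no
  Position 11: "bc" => no
Total occurrences: 2

2


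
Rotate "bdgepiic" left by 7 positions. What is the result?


Input: "bdgepiic", rotate left by 7
First 7 characters: "bdgepii"
Remaining characters: "c"
Concatenate remaining + first: "c" + "bdgepii" = "cbdgepii"

cbdgepii


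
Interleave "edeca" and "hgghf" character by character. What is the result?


Interleaving "edeca" and "hgghf":
  Position 0: 'e' from first, 'h' from second => "eh"
  Position 1: 'd' from first, 'g' from second => "dg"
  Position 2: 'e' from first, 'g' from second => "eg"
  Position 3: 'c' from first, 'h' from second => "ch"
  Position 4: 'a' from first, 'f' from second => "af"
Result: ehdgegchaf

ehdgegchaf


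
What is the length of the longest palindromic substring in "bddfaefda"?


Input: "bddfaefda"
Checking substrings for palindromes:
  [1:3] "dd" (len 2) => palindrome
Longest palindromic substring: "dd" with length 2

2


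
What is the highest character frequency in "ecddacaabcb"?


Input: ecddacaabcb
Character counts:
  'a': 3
  'b': 2
  'c': 3
  'd': 2
  'e': 1
Maximum frequency: 3

3


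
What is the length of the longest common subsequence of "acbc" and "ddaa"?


LCS of "acbc" and "ddaa"
DP table:
           d    d    a    a
      0    0    0    0    0
  a   0    0    0    1    1
  c   0    0    0    1    1
  b   0    0    0    1    1
  c   0    0    0    1    1
LCS length = dp[4][4] = 1

1


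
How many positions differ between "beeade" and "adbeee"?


Comparing "beeade" and "adbeee" position by position:
  Position 0: 'b' vs 'a' => DIFFER
  Position 1: 'e' vs 'd' => DIFFER
  Position 2: 'e' vs 'b' => DIFFER
  Position 3: 'a' vs 'e' => DIFFER
  Position 4: 'd' vs 'e' => DIFFER
  Position 5: 'e' vs 'e' => same
Positions that differ: 5

5


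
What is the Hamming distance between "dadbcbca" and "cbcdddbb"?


Comparing "dadbcbca" and "cbcdddbb" position by position:
  Position 0: 'd' vs 'c' => differ
  Position 1: 'a' vs 'b' => differ
  Position 2: 'd' vs 'c' => differ
  Position 3: 'b' vs 'd' => differ
  Position 4: 'c' vs 'd' => differ
  Position 5: 'b' vs 'd' => differ
  Position 6: 'c' vs 'b' => differ
  Position 7: 'a' vs 'b' => differ
Total differences (Hamming distance): 8

8


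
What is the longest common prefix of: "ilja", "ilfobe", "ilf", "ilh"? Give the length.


Words: ilja, ilfobe, ilf, ilh
  Position 0: all 'i' => match
  Position 1: all 'l' => match
  Position 2: ('j', 'f', 'f', 'h') => mismatch, stop
LCP = "il" (length 2)

2


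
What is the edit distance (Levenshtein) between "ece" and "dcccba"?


Computing edit distance: "ece" -> "dcccba"
DP table:
           d    c    c    c    b    a
      0    1    2    3    4    5    6
  e   1    1    2    3    4    5    6
  c   2    2    1    2    3    4    5
  e   3    3    2    2    3    4    5
Edit distance = dp[3][6] = 5

5


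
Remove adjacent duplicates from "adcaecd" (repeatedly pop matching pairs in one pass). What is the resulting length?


Input: adcaecd
Stack-based adjacent duplicate removal:
  Read 'a': push. Stack: a
  Read 'd': push. Stack: ad
  Read 'c': push. Stack: adc
  Read 'a': push. Stack: adca
  Read 'e': push. Stack: adcae
  Read 'c': push. Stack: adcaec
  Read 'd': push. Stack: adcaecd
Final stack: "adcaecd" (length 7)

7


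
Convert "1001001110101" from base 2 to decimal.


Input: "1001001110101" in base 2
Positional expansion:
  Digit '1' (value 1) x 2^12 = 4096
  Digit '0' (value 0) x 2^11 = 0
  Digit '0' (value 0) x 2^10 = 0
  Digit '1' (value 1) x 2^9 = 512
  Digit '0' (value 0) x 2^8 = 0
  Digit '0' (value 0) x 2^7 = 0
  Digit '1' (value 1) x 2^6 = 64
  Digit '1' (value 1) x 2^5 = 32
  Digit '1' (value 1) x 2^4 = 16
  Digit '0' (value 0) x 2^3 = 0
  Digit '1' (value 1) x 2^2 = 4
  Digit '0' (value 0) x 2^1 = 0
  Digit '1' (value 1) x 2^0 = 1
Sum = 4725

4725


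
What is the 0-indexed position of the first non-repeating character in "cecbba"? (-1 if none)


Input: cecbba
Character frequencies:
  'a': 1
  'b': 2
  'c': 2
  'e': 1
Scanning left to right for freq == 1:
  Position 0 ('c'): freq=2, skip
  Position 1 ('e'): unique! => answer = 1

1


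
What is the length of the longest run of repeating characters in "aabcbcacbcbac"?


Input: "aabcbcacbcbac"
Scanning for longest run:
  Position 1 ('a'): continues run of 'a', length=2
  Position 2 ('b'): new char, reset run to 1
  Position 3 ('c'): new char, reset run to 1
  Position 4 ('b'): new char, reset run to 1
  Position 5 ('c'): new char, reset run to 1
  Position 6 ('a'): new char, reset run to 1
  Position 7 ('c'): new char, reset run to 1
  Position 8 ('b'): new char, reset run to 1
  Position 9 ('c'): new char, reset run to 1
  Position 10 ('b'): new char, reset run to 1
  Position 11 ('a'): new char, reset run to 1
  Position 12 ('c'): new char, reset run to 1
Longest run: 'a' with length 2

2


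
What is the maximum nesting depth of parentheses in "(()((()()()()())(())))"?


Input: "(()((()()()()())(())))"
Tracking depth:
  Position 0 '(': depth becomes 1
  Position 1 '(': depth becomes 2
  Position 2 ')': depth becomes 1
  Position 3 '(': depth becomes 2
  Position 4 '(': depth becomes 3
  Position 5 '(': depth becomes 4
  Position 6 ')': depth becomes 3
  Position 7 '(': depth becomes 4
  Position 8 ')': depth becomes 3
  Position 9 '(': depth becomes 4
  Position 10 ')': depth becomes 3
  Position 11 '(': depth becomes 4
  Position 12 ')': depth becomes 3
  Position 13 '(': depth becomes 4
  Position 14 ')': depth becomes 3
  Position 15 ')': depth becomes 2
  Position 16 '(': depth becomes 3
  Position 17 '(': depth becomes 4
  Position 18 ')': depth becomes 3
  Position 19 ')': depth becomes 2
  Position 20 ')': depth becomes 1
  Position 21 ')': depth becomes 0
Maximum depth reached: 4

4


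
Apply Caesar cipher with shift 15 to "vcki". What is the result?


Caesar cipher: shift "vcki" by 15
  'v' (pos 21) + 15 = pos 10 = 'k'
  'c' (pos 2) + 15 = pos 17 = 'r'
  'k' (pos 10) + 15 = pos 25 = 'z'
  'i' (pos 8) + 15 = pos 23 = 'x'
Result: krzx

krzx


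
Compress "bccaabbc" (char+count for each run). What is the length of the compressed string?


Input: bccaabbc
Runs:
  'b' x 1 => "b1"
  'c' x 2 => "c2"
  'a' x 2 => "a2"
  'b' x 2 => "b2"
  'c' x 1 => "c1"
Compressed: "b1c2a2b2c1"
Compressed length: 10

10


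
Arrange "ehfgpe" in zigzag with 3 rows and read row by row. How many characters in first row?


Zigzag "ehfgpe" into 3 rows:
Placing characters:
  'e' => row 0
  'h' => row 1
  'f' => row 2
  'g' => row 1
  'p' => row 0
  'e' => row 1
Rows:
  Row 0: "ep"
  Row 1: "hge"
  Row 2: "f"
First row length: 2

2


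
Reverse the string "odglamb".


Input: odglamb
Reading characters right to left:
  Position 6: 'b'
  Position 5: 'm'
  Position 4: 'a'
  Position 3: 'l'
  Position 2: 'g'
  Position 1: 'd'
  Position 0: 'o'
Reversed: bmalgdo

bmalgdo


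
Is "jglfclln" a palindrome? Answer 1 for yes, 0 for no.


Input: jglfclln
Reversed: nllcflgj
  Compare pos 0 ('j') with pos 7 ('n'): MISMATCH
  Compare pos 1 ('g') with pos 6 ('l'): MISMATCH
  Compare pos 2 ('l') with pos 5 ('l'): match
  Compare pos 3 ('f') with pos 4 ('c'): MISMATCH
Result: not a palindrome

0


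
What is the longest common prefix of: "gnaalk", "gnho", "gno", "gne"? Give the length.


Words: gnaalk, gnho, gno, gne
  Position 0: all 'g' => match
  Position 1: all 'n' => match
  Position 2: ('a', 'h', 'o', 'e') => mismatch, stop
LCP = "gn" (length 2)

2


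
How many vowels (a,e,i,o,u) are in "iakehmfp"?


Input: iakehmfp
Checking each character:
  'i' at position 0: vowel (running total: 1)
  'a' at position 1: vowel (running total: 2)
  'k' at position 2: consonant
  'e' at position 3: vowel (running total: 3)
  'h' at position 4: consonant
  'm' at position 5: consonant
  'f' at position 6: consonant
  'p' at position 7: consonant
Total vowels: 3

3


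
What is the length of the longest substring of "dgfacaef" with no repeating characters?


Input: "dgfacaef"
Sliding window (track last position of each char):
  Position 0 ('d'): window [0,0] length 1 -- new best
  Position 1 ('g'): window [0,1] length 2 -- new best
  Position 2 ('f'): window [0,2] length 3 -- new best
  Position 3 ('a'): window [0,3] length 4 -- new best
  Position 4 ('c'): window [0,4] length 5 -- new best
  Position 5 ('a'): repeat (last at 3), move window start to 4
  Position 5 ('a'): window [4,5] length 2
  Position 6 ('e'): window [4,6] length 3
  Position 7 ('f'): window [4,7] length 4
Longest substring with no repeats: "dgfac" with length 5

5


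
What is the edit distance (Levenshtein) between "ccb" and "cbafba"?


Computing edit distance: "ccb" -> "cbafba"
DP table:
           c    b    a    f    b    a
      0    1    2    3    4    5    6
  c   1    0    1    2    3    4    5
  c   2    1    1    2    3    4    5
  b   3    2    1    2    3    3    4
Edit distance = dp[3][6] = 4

4


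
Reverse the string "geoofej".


Input: geoofej
Reading characters right to left:
  Position 6: 'j'
  Position 5: 'e'
  Position 4: 'f'
  Position 3: 'o'
  Position 2: 'o'
  Position 1: 'e'
  Position 0: 'g'
Reversed: jefooeg

jefooeg


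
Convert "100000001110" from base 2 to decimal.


Input: "100000001110" in base 2
Positional expansion:
  Digit '1' (value 1) x 2^11 = 2048
  Digit '0' (value 0) x 2^10 = 0
  Digit '0' (value 0) x 2^9 = 0
  Digit '0' (value 0) x 2^8 = 0
  Digit '0' (value 0) x 2^7 = 0
  Digit '0' (value 0) x 2^6 = 0
  Digit '0' (value 0) x 2^5 = 0
  Digit '0' (value 0) x 2^4 = 0
  Digit '1' (value 1) x 2^3 = 8
  Digit '1' (value 1) x 2^2 = 4
  Digit '1' (value 1) x 2^1 = 2
  Digit '0' (value 0) x 2^0 = 0
Sum = 2062

2062


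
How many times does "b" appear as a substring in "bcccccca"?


Searching for "b" in "bcccccca"
Scanning each position:
  Position 0: "b" => MATCH
  Position 1: "c" => no
  Position 2: "c" => no
  Position 3: "c" => no
  Position 4: "c" => no
  Position 5: "c" => no
  Position 6: "c" => no
  Position 7: "a" => no
Total occurrences: 1

1


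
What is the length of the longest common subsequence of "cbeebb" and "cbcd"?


LCS of "cbeebb" and "cbcd"
DP table:
           c    b    c    d
      0    0    0    0    0
  c   0    1    1    1    1
  b   0    1    2    2    2
  e   0    1    2    2    2
  e   0    1    2    2    2
  b   0    1    2    2    2
  b   0    1    2    2    2
LCS length = dp[6][4] = 2

2


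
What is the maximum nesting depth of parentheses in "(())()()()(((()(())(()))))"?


Input: "(())()()()(((()(())(()))))"
Tracking depth:
  Position 0 '(': depth becomes 1
  Position 1 '(': depth becomes 2
  Position 2 ')': depth becomes 1
  Position 3 ')': depth becomes 0
  Position 4 '(': depth becomes 1
  Position 5 ')': depth becomes 0
  Position 6 '(': depth becomes 1
  Position 7 ')': depth becomes 0
  Position 8 '(': depth becomes 1
  Position 9 ')': depth becomes 0
  Position 10 '(': depth becomes 1
  Position 11 '(': depth becomes 2
  Position 12 '(': depth becomes 3
  Position 13 '(': depth becomes 4
  Position 14 ')': depth becomes 3
  Position 15 '(': depth becomes 4
  Position 16 '(': depth becomes 5
  Position 17 ')': depth becomes 4
  Position 18 ')': depth becomes 3
  Position 19 '(': depth becomes 4
  Position 20 '(': depth becomes 5
  Position 21 ')': depth becomes 4
  Position 22 ')': depth becomes 3
  Position 23 ')': depth becomes 2
  Position 24 ')': depth becomes 1
  Position 25 ')': depth becomes 0
Maximum depth reached: 5

5


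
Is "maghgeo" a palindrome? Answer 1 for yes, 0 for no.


Input: maghgeo
Reversed: oeghgam
  Compare pos 0 ('m') with pos 6 ('o'): MISMATCH
  Compare pos 1 ('a') with pos 5 ('e'): MISMATCH
  Compare pos 2 ('g') with pos 4 ('g'): match
Result: not a palindrome

0


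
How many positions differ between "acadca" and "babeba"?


Comparing "acadca" and "babeba" position by position:
  Position 0: 'a' vs 'b' => DIFFER
  Position 1: 'c' vs 'a' => DIFFER
  Position 2: 'a' vs 'b' => DIFFER
  Position 3: 'd' vs 'e' => DIFFER
  Position 4: 'c' vs 'b' => DIFFER
  Position 5: 'a' vs 'a' => same
Positions that differ: 5

5


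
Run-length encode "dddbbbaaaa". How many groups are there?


Input: dddbbbaaaa
Scanning for consecutive runs:
  Group 1: 'd' x 3 (positions 0-2)
  Group 2: 'b' x 3 (positions 3-5)
  Group 3: 'a' x 4 (positions 6-9)
Total groups: 3

3


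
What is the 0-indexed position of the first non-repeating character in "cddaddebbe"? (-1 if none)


Input: cddaddebbe
Character frequencies:
  'a': 1
  'b': 2
  'c': 1
  'd': 4
  'e': 2
Scanning left to right for freq == 1:
  Position 0 ('c'): unique! => answer = 0

0


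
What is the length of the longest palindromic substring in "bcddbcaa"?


Input: "bcddbcaa"
Checking substrings for palindromes:
  [2:4] "dd" (len 2) => palindrome
  [6:8] "aa" (len 2) => palindrome
Longest palindromic substring: "dd" with length 2

2


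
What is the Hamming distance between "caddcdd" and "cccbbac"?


Comparing "caddcdd" and "cccbbac" position by position:
  Position 0: 'c' vs 'c' => same
  Position 1: 'a' vs 'c' => differ
  Position 2: 'd' vs 'c' => differ
  Position 3: 'd' vs 'b' => differ
  Position 4: 'c' vs 'b' => differ
  Position 5: 'd' vs 'a' => differ
  Position 6: 'd' vs 'c' => differ
Total differences (Hamming distance): 6

6


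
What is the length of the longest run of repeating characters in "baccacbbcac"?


Input: "baccacbbcac"
Scanning for longest run:
  Position 1 ('a'): new char, reset run to 1
  Position 2 ('c'): new char, reset run to 1
  Position 3 ('c'): continues run of 'c', length=2
  Position 4 ('a'): new char, reset run to 1
  Position 5 ('c'): new char, reset run to 1
  Position 6 ('b'): new char, reset run to 1
  Position 7 ('b'): continues run of 'b', length=2
  Position 8 ('c'): new char, reset run to 1
  Position 9 ('a'): new char, reset run to 1
  Position 10 ('c'): new char, reset run to 1
Longest run: 'c' with length 2

2


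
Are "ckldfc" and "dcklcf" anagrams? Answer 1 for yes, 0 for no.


Strings: "ckldfc", "dcklcf"
Sorted first:  ccdfkl
Sorted second: ccdfkl
Sorted forms match => anagrams

1


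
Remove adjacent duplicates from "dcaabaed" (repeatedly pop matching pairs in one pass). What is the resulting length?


Input: dcaabaed
Stack-based adjacent duplicate removal:
  Read 'd': push. Stack: d
  Read 'c': push. Stack: dc
  Read 'a': push. Stack: dca
  Read 'a': matches stack top 'a' => pop. Stack: dc
  Read 'b': push. Stack: dcb
  Read 'a': push. Stack: dcba
  Read 'e': push. Stack: dcbae
  Read 'd': push. Stack: dcbaed
Final stack: "dcbaed" (length 6)

6


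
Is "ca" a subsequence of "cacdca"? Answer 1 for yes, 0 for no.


Check if "ca" is a subsequence of "cacdca"
Greedy scan:
  Position 0 ('c'): matches sub[0] = 'c'
  Position 1 ('a'): matches sub[1] = 'a'
  Position 2 ('c'): no match needed
  Position 3 ('d'): no match needed
  Position 4 ('c'): no match needed
  Position 5 ('a'): no match needed
All 2 characters matched => is a subsequence

1


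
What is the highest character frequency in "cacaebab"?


Input: cacaebab
Character counts:
  'a': 3
  'b': 2
  'c': 2
  'e': 1
Maximum frequency: 3

3


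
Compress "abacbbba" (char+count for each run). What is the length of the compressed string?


Input: abacbbba
Runs:
  'a' x 1 => "a1"
  'b' x 1 => "b1"
  'a' x 1 => "a1"
  'c' x 1 => "c1"
  'b' x 3 => "b3"
  'a' x 1 => "a1"
Compressed: "a1b1a1c1b3a1"
Compressed length: 12

12


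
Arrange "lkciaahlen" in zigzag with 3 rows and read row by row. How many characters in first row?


Zigzag "lkciaahlen" into 3 rows:
Placing characters:
  'l' => row 0
  'k' => row 1
  'c' => row 2
  'i' => row 1
  'a' => row 0
  'a' => row 1
  'h' => row 2
  'l' => row 1
  'e' => row 0
  'n' => row 1
Rows:
  Row 0: "lae"
  Row 1: "kialn"
  Row 2: "ch"
First row length: 3

3


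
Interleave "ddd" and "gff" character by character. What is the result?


Interleaving "ddd" and "gff":
  Position 0: 'd' from first, 'g' from second => "dg"
  Position 1: 'd' from first, 'f' from second => "df"
  Position 2: 'd' from first, 'f' from second => "df"
Result: dgdfdf

dgdfdf


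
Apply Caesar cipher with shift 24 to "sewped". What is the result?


Caesar cipher: shift "sewped" by 24
  's' (pos 18) + 24 = pos 16 = 'q'
  'e' (pos 4) + 24 = pos 2 = 'c'
  'w' (pos 22) + 24 = pos 20 = 'u'
  'p' (pos 15) + 24 = pos 13 = 'n'
  'e' (pos 4) + 24 = pos 2 = 'c'
  'd' (pos 3) + 24 = pos 1 = 'b'
Result: qcuncb

qcuncb


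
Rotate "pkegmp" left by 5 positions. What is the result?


Input: "pkegmp", rotate left by 5
First 5 characters: "pkegm"
Remaining characters: "p"
Concatenate remaining + first: "p" + "pkegm" = "ppkegm"

ppkegm


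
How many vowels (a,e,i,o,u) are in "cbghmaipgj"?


Input: cbghmaipgj
Checking each character:
  'c' at position 0: consonant
  'b' at position 1: consonant
  'g' at position 2: consonant
  'h' at position 3: consonant
  'm' at position 4: consonant
  'a' at position 5: vowel (running total: 1)
  'i' at position 6: vowel (running total: 2)
  'p' at position 7: consonant
  'g' at position 8: consonant
  'j' at position 9: consonant
Total vowels: 2

2


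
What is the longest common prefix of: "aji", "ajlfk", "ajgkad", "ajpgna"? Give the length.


Words: aji, ajlfk, ajgkad, ajpgna
  Position 0: all 'a' => match
  Position 1: all 'j' => match
  Position 2: ('i', 'l', 'g', 'p') => mismatch, stop
LCP = "aj" (length 2)

2


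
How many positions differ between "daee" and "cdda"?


Comparing "daee" and "cdda" position by position:
  Position 0: 'd' vs 'c' => DIFFER
  Position 1: 'a' vs 'd' => DIFFER
  Position 2: 'e' vs 'd' => DIFFER
  Position 3: 'e' vs 'a' => DIFFER
Positions that differ: 4

4


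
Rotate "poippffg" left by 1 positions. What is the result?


Input: "poippffg", rotate left by 1
First 1 characters: "p"
Remaining characters: "oippffg"
Concatenate remaining + first: "oippffg" + "p" = "oippffgp"

oippffgp


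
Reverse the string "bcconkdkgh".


Input: bcconkdkgh
Reading characters right to left:
  Position 9: 'h'
  Position 8: 'g'
  Position 7: 'k'
  Position 6: 'd'
  Position 5: 'k'
  Position 4: 'n'
  Position 3: 'o'
  Position 2: 'c'
  Position 1: 'c'
  Position 0: 'b'
Reversed: hgkdknoccb

hgkdknoccb


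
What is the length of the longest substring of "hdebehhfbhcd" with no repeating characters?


Input: "hdebehhfbhcd"
Sliding window (track last position of each char):
  Position 0 ('h'): window [0,0] length 1 -- new best
  Position 1 ('d'): window [0,1] length 2 -- new best
  Position 2 ('e'): window [0,2] length 3 -- new best
  Position 3 ('b'): window [0,3] length 4 -- new best
  Position 4 ('e'): repeat (last at 2), move window start to 3
  Position 4 ('e'): window [3,4] length 2
  Position 5 ('h'): window [3,5] length 3
  Position 6 ('h'): repeat (last at 5), move window start to 6
  Position 6 ('h'): window [6,6] length 1
  Position 7 ('f'): window [6,7] length 2
  Position 8 ('b'): window [6,8] length 3
  Position 9 ('h'): repeat (last at 6), move window start to 7
  Position 9 ('h'): window [7,9] length 3
  Position 10 ('c'): window [7,10] length 4
  Position 11 ('d'): window [7,11] length 5 -- new best
Longest substring with no repeats: "fbhcd" with length 5

5


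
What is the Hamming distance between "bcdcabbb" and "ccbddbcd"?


Comparing "bcdcabbb" and "ccbddbcd" position by position:
  Position 0: 'b' vs 'c' => differ
  Position 1: 'c' vs 'c' => same
  Position 2: 'd' vs 'b' => differ
  Position 3: 'c' vs 'd' => differ
  Position 4: 'a' vs 'd' => differ
  Position 5: 'b' vs 'b' => same
  Position 6: 'b' vs 'c' => differ
  Position 7: 'b' vs 'd' => differ
Total differences (Hamming distance): 6

6


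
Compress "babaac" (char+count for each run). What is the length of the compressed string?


Input: babaac
Runs:
  'b' x 1 => "b1"
  'a' x 1 => "a1"
  'b' x 1 => "b1"
  'a' x 2 => "a2"
  'c' x 1 => "c1"
Compressed: "b1a1b1a2c1"
Compressed length: 10

10


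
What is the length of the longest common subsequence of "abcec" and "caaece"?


LCS of "abcec" and "caaece"
DP table:
           c    a    a    e    c    e
      0    0    0    0    0    0    0
  a   0    0    1    1    1    1    1
  b   0    0    1    1    1    1    1
  c   0    1    1    1    1    2    2
  e   0    1    1    1    2    2    3
  c   0    1    1    1    2    3    3
LCS length = dp[5][6] = 3

3


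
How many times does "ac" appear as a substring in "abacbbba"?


Searching for "ac" in "abacbbba"
Scanning each position:
  Position 0: "ab" => no
  Position 1: "ba" => no
  Position 2: "ac" => MATCH
  Position 3: "cb" => no
  Position 4: "bb" => no
  Position 5: "bb" => no
  Position 6: "ba" => no
Total occurrences: 1

1


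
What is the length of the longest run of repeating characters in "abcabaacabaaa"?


Input: "abcabaacabaaa"
Scanning for longest run:
  Position 1 ('b'): new char, reset run to 1
  Position 2 ('c'): new char, reset run to 1
  Position 3 ('a'): new char, reset run to 1
  Position 4 ('b'): new char, reset run to 1
  Position 5 ('a'): new char, reset run to 1
  Position 6 ('a'): continues run of 'a', length=2
  Position 7 ('c'): new char, reset run to 1
  Position 8 ('a'): new char, reset run to 1
  Position 9 ('b'): new char, reset run to 1
  Position 10 ('a'): new char, reset run to 1
  Position 11 ('a'): continues run of 'a', length=2
  Position 12 ('a'): continues run of 'a', length=3
Longest run: 'a' with length 3

3


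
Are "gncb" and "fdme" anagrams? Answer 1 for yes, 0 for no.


Strings: "gncb", "fdme"
Sorted first:  bcgn
Sorted second: defm
Differ at position 0: 'b' vs 'd' => not anagrams

0


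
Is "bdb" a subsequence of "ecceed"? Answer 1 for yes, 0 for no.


Check if "bdb" is a subsequence of "ecceed"
Greedy scan:
  Position 0 ('e'): no match needed
  Position 1 ('c'): no match needed
  Position 2 ('c'): no match needed
  Position 3 ('e'): no match needed
  Position 4 ('e'): no match needed
  Position 5 ('d'): no match needed
Only matched 0/3 characters => not a subsequence

0


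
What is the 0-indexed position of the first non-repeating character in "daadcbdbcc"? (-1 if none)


Input: daadcbdbcc
Character frequencies:
  'a': 2
  'b': 2
  'c': 3
  'd': 3
Scanning left to right for freq == 1:
  Position 0 ('d'): freq=3, skip
  Position 1 ('a'): freq=2, skip
  Position 2 ('a'): freq=2, skip
  Position 3 ('d'): freq=3, skip
  Position 4 ('c'): freq=3, skip
  Position 5 ('b'): freq=2, skip
  Position 6 ('d'): freq=3, skip
  Position 7 ('b'): freq=2, skip
  Position 8 ('c'): freq=3, skip
  Position 9 ('c'): freq=3, skip
  No unique character found => answer = -1

-1


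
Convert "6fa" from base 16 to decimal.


Input: "6fa" in base 16
Positional expansion:
  Digit '6' (value 6) x 16^2 = 1536
  Digit 'f' (value 15) x 16^1 = 240
  Digit 'a' (value 10) x 16^0 = 10
Sum = 1786

1786


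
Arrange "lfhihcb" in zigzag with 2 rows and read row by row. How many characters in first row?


Zigzag "lfhihcb" into 2 rows:
Placing characters:
  'l' => row 0
  'f' => row 1
  'h' => row 0
  'i' => row 1
  'h' => row 0
  'c' => row 1
  'b' => row 0
Rows:
  Row 0: "lhhb"
  Row 1: "fic"
First row length: 4

4


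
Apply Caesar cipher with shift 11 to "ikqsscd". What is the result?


Caesar cipher: shift "ikqsscd" by 11
  'i' (pos 8) + 11 = pos 19 = 't'
  'k' (pos 10) + 11 = pos 21 = 'v'
  'q' (pos 16) + 11 = pos 1 = 'b'
  's' (pos 18) + 11 = pos 3 = 'd'
  's' (pos 18) + 11 = pos 3 = 'd'
  'c' (pos 2) + 11 = pos 13 = 'n'
  'd' (pos 3) + 11 = pos 14 = 'o'
Result: tvbddno

tvbddno


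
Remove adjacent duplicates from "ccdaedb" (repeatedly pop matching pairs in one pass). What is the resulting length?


Input: ccdaedb
Stack-based adjacent duplicate removal:
  Read 'c': push. Stack: c
  Read 'c': matches stack top 'c' => pop. Stack: (empty)
  Read 'd': push. Stack: d
  Read 'a': push. Stack: da
  Read 'e': push. Stack: dae
  Read 'd': push. Stack: daed
  Read 'b': push. Stack: daedb
Final stack: "daedb" (length 5)

5


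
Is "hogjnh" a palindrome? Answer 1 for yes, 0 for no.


Input: hogjnh
Reversed: hnjgoh
  Compare pos 0 ('h') with pos 5 ('h'): match
  Compare pos 1 ('o') with pos 4 ('n'): MISMATCH
  Compare pos 2 ('g') with pos 3 ('j'): MISMATCH
Result: not a palindrome

0


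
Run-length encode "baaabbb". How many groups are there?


Input: baaabbb
Scanning for consecutive runs:
  Group 1: 'b' x 1 (positions 0-0)
  Group 2: 'a' x 3 (positions 1-3)
  Group 3: 'b' x 3 (positions 4-6)
Total groups: 3

3


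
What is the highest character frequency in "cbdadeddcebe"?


Input: cbdadeddcebe
Character counts:
  'a': 1
  'b': 2
  'c': 2
  'd': 4
  'e': 3
Maximum frequency: 4

4


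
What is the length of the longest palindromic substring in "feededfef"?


Input: "feededfef"
Checking substrings for palindromes:
  [2:5] "ede" (len 3) => palindrome
  [3:6] "ded" (len 3) => palindrome
  [6:9] "fef" (len 3) => palindrome
  [1:3] "ee" (len 2) => palindrome
Longest palindromic substring: "ede" with length 3

3


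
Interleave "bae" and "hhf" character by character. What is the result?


Interleaving "bae" and "hhf":
  Position 0: 'b' from first, 'h' from second => "bh"
  Position 1: 'a' from first, 'h' from second => "ah"
  Position 2: 'e' from first, 'f' from second => "ef"
Result: bhahef

bhahef


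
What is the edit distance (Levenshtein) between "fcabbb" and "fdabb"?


Computing edit distance: "fcabbb" -> "fdabb"
DP table:
           f    d    a    b    b
      0    1    2    3    4    5
  f   1    0    1    2    3    4
  c   2    1    1    2    3    4
  a   3    2    2    1    2    3
  b   4    3    3    2    1    2
  b   5    4    4    3    2    1
  b   6    5    5    4    3    2
Edit distance = dp[6][5] = 2

2


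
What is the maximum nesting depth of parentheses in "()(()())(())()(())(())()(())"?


Input: "()(()())(())()(())(())()(())"
Tracking depth:
  Position 0 '(': depth becomes 1
  Position 1 ')': depth becomes 0
  Position 2 '(': depth becomes 1
  Position 3 '(': depth becomes 2
  Position 4 ')': depth becomes 1
  Position 5 '(': depth becomes 2
  Position 6 ')': depth becomes 1
  Position 7 ')': depth becomes 0
  Position 8 '(': depth becomes 1
  Position 9 '(': depth becomes 2
  Position 10 ')': depth becomes 1
  Position 11 ')': depth becomes 0
  Position 12 '(': depth becomes 1
  Position 13 ')': depth becomes 0
  Position 14 '(': depth becomes 1
  Position 15 '(': depth becomes 2
  Position 16 ')': depth becomes 1
  Position 17 ')': depth becomes 0
  Position 18 '(': depth becomes 1
  Position 19 '(': depth becomes 2
  Position 20 ')': depth becomes 1
  Position 21 ')': depth becomes 0
  Position 22 '(': depth becomes 1
  Position 23 ')': depth becomes 0
  Position 24 '(': depth becomes 1
  Position 25 '(': depth becomes 2
  Position 26 ')': depth becomes 1
  Position 27 ')': depth becomes 0
Maximum depth reached: 2

2


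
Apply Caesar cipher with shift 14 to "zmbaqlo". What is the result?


Caesar cipher: shift "zmbaqlo" by 14
  'z' (pos 25) + 14 = pos 13 = 'n'
  'm' (pos 12) + 14 = pos 0 = 'a'
  'b' (pos 1) + 14 = pos 15 = 'p'
  'a' (pos 0) + 14 = pos 14 = 'o'
  'q' (pos 16) + 14 = pos 4 = 'e'
  'l' (pos 11) + 14 = pos 25 = 'z'
  'o' (pos 14) + 14 = pos 2 = 'c'
Result: napoezc

napoezc


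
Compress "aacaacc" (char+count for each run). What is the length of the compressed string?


Input: aacaacc
Runs:
  'a' x 2 => "a2"
  'c' x 1 => "c1"
  'a' x 2 => "a2"
  'c' x 2 => "c2"
Compressed: "a2c1a2c2"
Compressed length: 8

8


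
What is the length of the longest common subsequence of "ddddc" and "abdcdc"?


LCS of "ddddc" and "abdcdc"
DP table:
           a    b    d    c    d    c
      0    0    0    0    0    0    0
  d   0    0    0    1    1    1    1
  d   0    0    0    1    1    2    2
  d   0    0    0    1    1    2    2
  d   0    0    0    1    1    2    2
  c   0    0    0    1    2    2    3
LCS length = dp[5][6] = 3

3


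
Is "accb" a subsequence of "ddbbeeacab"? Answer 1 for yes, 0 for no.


Check if "accb" is a subsequence of "ddbbeeacab"
Greedy scan:
  Position 0 ('d'): no match needed
  Position 1 ('d'): no match needed
  Position 2 ('b'): no match needed
  Position 3 ('b'): no match needed
  Position 4 ('e'): no match needed
  Position 5 ('e'): no match needed
  Position 6 ('a'): matches sub[0] = 'a'
  Position 7 ('c'): matches sub[1] = 'c'
  Position 8 ('a'): no match needed
  Position 9 ('b'): no match needed
Only matched 2/4 characters => not a subsequence

0


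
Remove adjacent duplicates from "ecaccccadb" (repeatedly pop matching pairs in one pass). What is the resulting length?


Input: ecaccccadb
Stack-based adjacent duplicate removal:
  Read 'e': push. Stack: e
  Read 'c': push. Stack: ec
  Read 'a': push. Stack: eca
  Read 'c': push. Stack: ecac
  Read 'c': matches stack top 'c' => pop. Stack: eca
  Read 'c': push. Stack: ecac
  Read 'c': matches stack top 'c' => pop. Stack: eca
  Read 'a': matches stack top 'a' => pop. Stack: ec
  Read 'd': push. Stack: ecd
  Read 'b': push. Stack: ecdb
Final stack: "ecdb" (length 4)

4
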